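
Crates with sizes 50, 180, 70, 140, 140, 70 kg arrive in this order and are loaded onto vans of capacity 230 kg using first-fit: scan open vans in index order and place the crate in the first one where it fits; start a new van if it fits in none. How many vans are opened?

  50 → van 1 (new)  [load 50/230]
  180 → van 1  [load 230/230]
  70 → van 2 (new)  [load 70/230]
  140 → van 2  [load 210/230]
  140 → van 3 (new)  [load 140/230]
  70 → van 3  [load 210/230]
3 vans opened.

3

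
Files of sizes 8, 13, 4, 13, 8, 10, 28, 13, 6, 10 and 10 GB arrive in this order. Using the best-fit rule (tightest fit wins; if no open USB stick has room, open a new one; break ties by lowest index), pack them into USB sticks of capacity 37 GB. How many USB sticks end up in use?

4

  8 → USB stick 1 (new)  [load 8/37]
  13 → USB stick 1  [load 21/37]
  4 → USB stick 1  [load 25/37]
  13 → USB stick 2 (new)  [load 13/37]
  8 → USB stick 1  [load 33/37]
  10 → USB stick 2  [load 23/37]
  28 → USB stick 3 (new)  [load 28/37]
  13 → USB stick 2  [load 36/37]
  6 → USB stick 3  [load 34/37]
  10 → USB stick 4 (new)  [load 10/37]
  10 → USB stick 4  [load 20/37]
4 USB sticks opened.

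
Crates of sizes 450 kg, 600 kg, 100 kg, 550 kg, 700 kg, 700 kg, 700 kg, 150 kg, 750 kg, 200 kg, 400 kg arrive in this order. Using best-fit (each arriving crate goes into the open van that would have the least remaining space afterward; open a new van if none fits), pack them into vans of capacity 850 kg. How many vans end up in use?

7

  450 → van 1 (new)  [load 450/850]
  600 → van 2 (new)  [load 600/850]
  100 → van 2  [load 700/850]
  550 → van 3 (new)  [load 550/850]
  700 → van 4 (new)  [load 700/850]
  700 → van 5 (new)  [load 700/850]
  700 → van 6 (new)  [load 700/850]
  150 → van 2  [load 850/850]
  750 → van 7 (new)  [load 750/850]
  200 → van 3  [load 750/850]
  400 → van 1  [load 850/850]
7 vans opened.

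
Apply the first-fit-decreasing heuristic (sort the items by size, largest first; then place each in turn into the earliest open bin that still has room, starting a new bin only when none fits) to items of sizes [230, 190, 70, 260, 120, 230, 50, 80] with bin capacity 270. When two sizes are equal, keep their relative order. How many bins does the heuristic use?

Sorted descending: 260, 230, 230, 190, 120, 80, 70, 50.
  260 → bin 1 (new)  [load 260/270]
  230 → bin 2 (new)  [load 230/270]
  230 → bin 3 (new)  [load 230/270]
  190 → bin 4 (new)  [load 190/270]
  120 → bin 5 (new)  [load 120/270]
  80 → bin 4  [load 270/270]
  70 → bin 5  [load 190/270]
  50 → bin 5  [load 240/270]
5 bins opened.

5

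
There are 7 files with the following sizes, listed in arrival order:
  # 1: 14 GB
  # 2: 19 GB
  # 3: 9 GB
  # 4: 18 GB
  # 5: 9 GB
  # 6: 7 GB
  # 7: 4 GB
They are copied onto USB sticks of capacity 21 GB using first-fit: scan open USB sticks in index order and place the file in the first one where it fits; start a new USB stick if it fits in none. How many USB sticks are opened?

  14 → USB stick 1 (new)  [load 14/21]
  19 → USB stick 2 (new)  [load 19/21]
  9 → USB stick 3 (new)  [load 9/21]
  18 → USB stick 4 (new)  [load 18/21]
  9 → USB stick 3  [load 18/21]
  7 → USB stick 1  [load 21/21]
  4 → USB stick 5 (new)  [load 4/21]
5 USB sticks opened.

5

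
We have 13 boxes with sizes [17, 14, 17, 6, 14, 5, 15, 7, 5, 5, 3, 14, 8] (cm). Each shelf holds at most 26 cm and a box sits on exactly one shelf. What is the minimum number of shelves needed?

6

Total = 17 + 17 + 15 + 14 + 14 + 14 + 8 + 7 + 6 + 5 + 5 + 5 + 3 = 130 cm.
Lower bound: ⌈130/26⌉ = 5 shelves.
Also, 6 boxes each exceed 13 cm, and no two of those can share a shelf, so at least 6 shelves are needed.
A packing using 6 shelves:
  shelf 1: 17 + 8 = 25
  shelf 2: 17 + 7 = 24
  shelf 3: 15 + 6 + 5 = 26
  shelf 4: 14 + 5 + 5 = 24
  shelf 5: 14 + 3 = 17
  shelf 6: 14 = 14
This matches the lower bound, so 6 is optimal.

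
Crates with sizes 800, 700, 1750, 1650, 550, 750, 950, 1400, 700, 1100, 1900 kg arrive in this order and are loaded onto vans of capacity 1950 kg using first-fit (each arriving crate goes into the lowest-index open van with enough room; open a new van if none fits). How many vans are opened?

  800 → van 1 (new)  [load 800/1950]
  700 → van 1  [load 1500/1950]
  1750 → van 2 (new)  [load 1750/1950]
  1650 → van 3 (new)  [load 1650/1950]
  550 → van 4 (new)  [load 550/1950]
  750 → van 4  [load 1300/1950]
  950 → van 5 (new)  [load 950/1950]
  1400 → van 6 (new)  [load 1400/1950]
  700 → van 5  [load 1650/1950]
  1100 → van 7 (new)  [load 1100/1950]
  1900 → van 8 (new)  [load 1900/1950]
8 vans opened.

8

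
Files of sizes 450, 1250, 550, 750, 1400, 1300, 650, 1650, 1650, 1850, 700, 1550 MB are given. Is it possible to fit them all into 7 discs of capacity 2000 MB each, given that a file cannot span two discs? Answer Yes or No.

No

Total = 13750 MB; ⌈13750/2000⌉ = 7.
The bound of 7 does not rule out 7, but exhaustive search shows no assignment into 7 discs of capacity 2000 MB exists — the minimum is 8.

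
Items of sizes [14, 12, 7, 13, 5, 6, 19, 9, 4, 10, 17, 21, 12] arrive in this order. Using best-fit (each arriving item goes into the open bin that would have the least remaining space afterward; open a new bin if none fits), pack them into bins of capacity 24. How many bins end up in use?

7

  14 → bin 1 (new)  [load 14/24]
  12 → bin 2 (new)  [load 12/24]
  7 → bin 1  [load 21/24]
  13 → bin 3 (new)  [load 13/24]
  5 → bin 3  [load 18/24]
  6 → bin 3  [load 24/24]
  19 → bin 4 (new)  [load 19/24]
  9 → bin 2  [load 21/24]
  4 → bin 4  [load 23/24]
  10 → bin 5 (new)  [load 10/24]
  17 → bin 6 (new)  [load 17/24]
  21 → bin 7 (new)  [load 21/24]
  12 → bin 5  [load 22/24]
7 bins opened.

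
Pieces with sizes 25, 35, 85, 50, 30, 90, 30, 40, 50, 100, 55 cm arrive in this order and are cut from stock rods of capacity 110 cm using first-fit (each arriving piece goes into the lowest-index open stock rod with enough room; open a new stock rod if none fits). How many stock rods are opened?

  25 → stock rod 1 (new)  [load 25/110]
  35 → stock rod 1  [load 60/110]
  85 → stock rod 2 (new)  [load 85/110]
  50 → stock rod 1  [load 110/110]
  30 → stock rod 3 (new)  [load 30/110]
  90 → stock rod 4 (new)  [load 90/110]
  30 → stock rod 3  [load 60/110]
  40 → stock rod 3  [load 100/110]
  50 → stock rod 5 (new)  [load 50/110]
  100 → stock rod 6 (new)  [load 100/110]
  55 → stock rod 5  [load 105/110]
6 stock rods opened.

6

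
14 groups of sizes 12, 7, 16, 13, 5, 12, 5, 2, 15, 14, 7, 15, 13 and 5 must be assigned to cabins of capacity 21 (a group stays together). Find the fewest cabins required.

8

Total = 16 + 15 + 15 + 14 + 13 + 13 + 12 + 12 + 7 + 7 + 5 + 5 + 5 + 2 = 141.
Lower bound: ⌈141/21⌉ = 7 cabins.
Also, 8 groups each exceed 21/2, and no two of those can share a cabin, so at least 8 cabins are needed.
A packing using 8 cabins:
  cabin 1: 16 + 5 = 21
  cabin 2: 15 + 5 = 20
  cabin 3: 15 + 5 = 20
  cabin 4: 14 + 7 = 21
  cabin 5: 13 + 7 = 20
  cabin 6: 13 + 2 = 15
  cabin 7: 12 = 12
  cabin 8: 12 = 12
This matches the lower bound, so 8 is optimal.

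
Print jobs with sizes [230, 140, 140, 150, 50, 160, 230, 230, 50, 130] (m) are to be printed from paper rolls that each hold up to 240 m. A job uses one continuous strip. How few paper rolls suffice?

8

Total = 230 + 230 + 230 + 160 + 150 + 140 + 140 + 130 + 50 + 50 = 1510 m.
Lower bound: ⌈1510/240⌉ = 7 paper rolls.
Also, 8 print jobs each exceed 120 m, and no two of those can share a roll, so at least 8 paper rolls are needed.
A packing using 8 paper rolls:
  roll 1: 230 = 230
  roll 2: 230 = 230
  roll 3: 230 = 230
  roll 4: 160 + 50 = 210
  roll 5: 150 + 50 = 200
  roll 6: 140 = 140
  roll 7: 140 = 140
  roll 8: 130 = 130
This matches the lower bound, so 8 is optimal.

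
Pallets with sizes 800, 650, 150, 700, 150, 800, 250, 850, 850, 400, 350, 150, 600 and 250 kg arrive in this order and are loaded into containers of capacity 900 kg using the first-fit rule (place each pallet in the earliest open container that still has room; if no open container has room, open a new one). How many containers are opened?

  800 → container 1 (new)  [load 800/900]
  650 → container 2 (new)  [load 650/900]
  150 → container 2  [load 800/900]
  700 → container 3 (new)  [load 700/900]
  150 → container 3  [load 850/900]
  800 → container 4 (new)  [load 800/900]
  250 → container 5 (new)  [load 250/900]
  850 → container 6 (new)  [load 850/900]
  850 → container 7 (new)  [load 850/900]
  400 → container 5  [load 650/900]
  350 → container 8 (new)  [load 350/900]
  150 → container 5  [load 800/900]
  600 → container 9 (new)  [load 600/900]
  250 → container 8  [load 600/900]
9 containers opened.

9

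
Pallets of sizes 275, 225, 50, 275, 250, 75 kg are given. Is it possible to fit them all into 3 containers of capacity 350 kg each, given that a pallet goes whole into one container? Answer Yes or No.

No

Total = 1150 kg; ⌈1150/350⌉ = 4.
At least 4 containers are required, but only 3 are allowed.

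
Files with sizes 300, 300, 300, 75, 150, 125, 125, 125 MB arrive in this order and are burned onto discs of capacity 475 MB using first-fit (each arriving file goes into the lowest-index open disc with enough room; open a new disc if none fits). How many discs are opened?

4

  300 → disc 1 (new)  [load 300/475]
  300 → disc 2 (new)  [load 300/475]
  300 → disc 3 (new)  [load 300/475]
  75 → disc 1  [load 375/475]
  150 → disc 2  [load 450/475]
  125 → disc 3  [load 425/475]
  125 → disc 4 (new)  [load 125/475]
  125 → disc 4  [load 250/475]
4 discs opened.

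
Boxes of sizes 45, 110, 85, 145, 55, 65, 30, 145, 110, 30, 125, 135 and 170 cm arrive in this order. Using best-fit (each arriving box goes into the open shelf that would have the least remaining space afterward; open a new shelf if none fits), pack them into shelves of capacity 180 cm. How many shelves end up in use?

8

  45 → shelf 1 (new)  [load 45/180]
  110 → shelf 1  [load 155/180]
  85 → shelf 2 (new)  [load 85/180]
  145 → shelf 3 (new)  [load 145/180]
  55 → shelf 2  [load 140/180]
  65 → shelf 4 (new)  [load 65/180]
  30 → shelf 3  [load 175/180]
  145 → shelf 5 (new)  [load 145/180]
  110 → shelf 4  [load 175/180]
  30 → shelf 5  [load 175/180]
  125 → shelf 6 (new)  [load 125/180]
  135 → shelf 7 (new)  [load 135/180]
  170 → shelf 8 (new)  [load 170/180]
8 shelves opened.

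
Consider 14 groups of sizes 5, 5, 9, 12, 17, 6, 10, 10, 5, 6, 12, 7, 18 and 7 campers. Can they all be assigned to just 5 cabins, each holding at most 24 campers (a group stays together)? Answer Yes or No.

No

Total = 129 campers; ⌈129/24⌉ = 6.
At least 6 cabins are required, but only 5 are allowed.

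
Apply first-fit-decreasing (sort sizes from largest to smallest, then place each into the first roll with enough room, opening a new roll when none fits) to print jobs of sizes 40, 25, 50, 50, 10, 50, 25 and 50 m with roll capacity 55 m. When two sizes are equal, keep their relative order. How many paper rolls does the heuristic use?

6

Sorted descending: 50, 50, 50, 50, 40, 25, 25, 10.
  50 → roll 1 (new)  [load 50/55]
  50 → roll 2 (new)  [load 50/55]
  50 → roll 3 (new)  [load 50/55]
  50 → roll 4 (new)  [load 50/55]
  40 → roll 5 (new)  [load 40/55]
  25 → roll 6 (new)  [load 25/55]
  25 → roll 6  [load 50/55]
  10 → roll 5  [load 50/55]
6 paper rolls opened.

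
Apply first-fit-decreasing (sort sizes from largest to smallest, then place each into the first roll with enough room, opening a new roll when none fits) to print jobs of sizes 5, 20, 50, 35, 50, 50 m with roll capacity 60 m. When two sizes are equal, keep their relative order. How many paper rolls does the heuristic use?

4

Sorted descending: 50, 50, 50, 35, 20, 5.
  50 → roll 1 (new)  [load 50/60]
  50 → roll 2 (new)  [load 50/60]
  50 → roll 3 (new)  [load 50/60]
  35 → roll 4 (new)  [load 35/60]
  20 → roll 4  [load 55/60]
  5 → roll 1  [load 55/60]
4 paper rolls opened.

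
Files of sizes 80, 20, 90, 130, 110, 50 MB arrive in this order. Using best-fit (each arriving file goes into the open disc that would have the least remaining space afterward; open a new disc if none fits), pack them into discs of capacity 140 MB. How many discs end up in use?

4

  80 → disc 1 (new)  [load 80/140]
  20 → disc 1  [load 100/140]
  90 → disc 2 (new)  [load 90/140]
  130 → disc 3 (new)  [load 130/140]
  110 → disc 4 (new)  [load 110/140]
  50 → disc 2  [load 140/140]
4 discs opened.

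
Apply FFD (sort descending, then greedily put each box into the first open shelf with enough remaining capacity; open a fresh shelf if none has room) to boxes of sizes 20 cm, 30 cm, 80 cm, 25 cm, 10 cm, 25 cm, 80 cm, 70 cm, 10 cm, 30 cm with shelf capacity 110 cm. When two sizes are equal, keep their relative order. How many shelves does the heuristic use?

Sorted descending: 80, 80, 70, 30, 30, 25, 25, 20, 10, 10.
  80 → shelf 1 (new)  [load 80/110]
  80 → shelf 2 (new)  [load 80/110]
  70 → shelf 3 (new)  [load 70/110]
  30 → shelf 1  [load 110/110]
  30 → shelf 2  [load 110/110]
  25 → shelf 3  [load 95/110]
  25 → shelf 4 (new)  [load 25/110]
  20 → shelf 4  [load 45/110]
  10 → shelf 3  [load 105/110]
  10 → shelf 4  [load 55/110]
4 shelves opened.

4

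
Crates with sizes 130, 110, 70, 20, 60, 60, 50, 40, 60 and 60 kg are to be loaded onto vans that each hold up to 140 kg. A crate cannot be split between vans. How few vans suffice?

Total = 130 + 110 + 70 + 60 + 60 + 60 + 60 + 50 + 40 + 20 = 660 kg.
Lower bound: ⌈660/140⌉ = 5 vans.
A packing using 6 vans:
  van 1: 130 = 130
  van 2: 110 + 20 = 130
  van 3: 70 + 60 = 130
  van 4: 60 + 60 = 120
  van 5: 60 + 50 = 110
  van 6: 40 = 40
No arrangement into 5 vans stays within capacity, so 6 is optimal.

6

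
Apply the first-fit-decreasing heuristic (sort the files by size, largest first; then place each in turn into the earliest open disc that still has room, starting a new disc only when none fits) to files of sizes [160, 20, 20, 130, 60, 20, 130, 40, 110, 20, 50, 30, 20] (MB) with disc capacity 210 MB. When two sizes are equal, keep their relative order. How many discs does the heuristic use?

4

Sorted descending: 160, 130, 130, 110, 60, 50, 40, 30, 20, 20, 20, 20, 20.
  160 → disc 1 (new)  [load 160/210]
  130 → disc 2 (new)  [load 130/210]
  130 → disc 3 (new)  [load 130/210]
  110 → disc 4 (new)  [load 110/210]
  60 → disc 2  [load 190/210]
  50 → disc 1  [load 210/210]
  40 → disc 3  [load 170/210]
  30 → disc 3  [load 200/210]
  20 → disc 2  [load 210/210]
  20 → disc 4  [load 130/210]
  20 → disc 4  [load 150/210]
  20 → disc 4  [load 170/210]
  20 → disc 4  [load 190/210]
4 discs opened.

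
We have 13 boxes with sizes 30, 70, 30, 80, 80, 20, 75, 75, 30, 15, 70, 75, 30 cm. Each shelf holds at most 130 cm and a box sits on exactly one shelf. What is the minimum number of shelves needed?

Total = 80 + 80 + 75 + 75 + 75 + 70 + 70 + 30 + 30 + 30 + 30 + 20 + 15 = 680 cm.
Lower bound: ⌈680/130⌉ = 6 shelves.
Also, 7 boxes each exceed 65 cm, and no two of those can share a shelf, so at least 7 shelves are needed.
A packing using 7 shelves:
  shelf 1: 80 + 30 + 20 = 130
  shelf 2: 80 + 30 + 15 = 125
  shelf 3: 75 + 30 = 105
  shelf 4: 75 + 30 = 105
  shelf 5: 75 = 75
  shelf 6: 70 = 70
  shelf 7: 70 = 70
This matches the lower bound, so 7 is optimal.

7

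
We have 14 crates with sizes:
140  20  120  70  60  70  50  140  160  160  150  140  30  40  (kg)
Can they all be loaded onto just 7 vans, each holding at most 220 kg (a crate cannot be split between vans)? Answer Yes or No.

Yes

A valid assignment using 7 vans:
  van 1: 160 + 60 = 220
  van 2: 160 + 50 = 210
  van 3: 150 + 70 = 220
  van 4: 140 + 70 = 210
  van 5: 140 + 40 + 30 = 210
  van 6: 140 + 20 = 160
  van 7: 120 = 120
Every load is within 220 kg, so 7 vans suffice.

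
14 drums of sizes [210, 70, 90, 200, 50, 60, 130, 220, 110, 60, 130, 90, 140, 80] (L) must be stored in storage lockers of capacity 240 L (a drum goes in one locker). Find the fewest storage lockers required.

Total = 220 + 210 + 200 + 140 + 130 + 130 + 110 + 90 + 90 + 80 + 70 + 60 + 60 + 50 = 1640 L.
Lower bound: ⌈1640/240⌉ = 7 storage lockers.
A packing using 8 storage lockers:
  locker 1: 220 = 220
  locker 2: 210 = 210
  locker 3: 200 = 200
  locker 4: 140 + 90 = 230
  locker 5: 130 + 110 = 240
  locker 6: 130 + 90 = 220
  locker 7: 80 + 70 + 60 = 210
  locker 8: 60 + 50 = 110
No arrangement into 7 storage lockers stays within capacity, so 8 is optimal.

8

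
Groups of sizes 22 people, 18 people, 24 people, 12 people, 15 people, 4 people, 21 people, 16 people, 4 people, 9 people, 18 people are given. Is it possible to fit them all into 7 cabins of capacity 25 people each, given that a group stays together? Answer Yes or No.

Total = 163 people; ⌈163/25⌉ = 7.
The bound of 7 does not rule out 7, but exhaustive search shows no assignment into 7 cabins of capacity 25 people exists — the minimum is 8.

No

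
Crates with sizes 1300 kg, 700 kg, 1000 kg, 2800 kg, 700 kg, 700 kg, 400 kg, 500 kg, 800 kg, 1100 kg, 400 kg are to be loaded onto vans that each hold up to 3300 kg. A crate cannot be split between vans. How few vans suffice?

Total = 2800 + 1300 + 1100 + 1000 + 800 + 700 + 700 + 700 + 500 + 400 + 400 = 10400 kg.
Lower bound: ⌈10400/3300⌉ = 4 vans.
A packing using 4 vans:
  van 1: 2800 + 500 = 3300
  van 2: 1300 + 1100 + 800 = 3200
  van 3: 1000 + 700 + 700 + 700 = 3100
  van 4: 400 + 400 = 800
This matches the lower bound, so 4 is optimal.

4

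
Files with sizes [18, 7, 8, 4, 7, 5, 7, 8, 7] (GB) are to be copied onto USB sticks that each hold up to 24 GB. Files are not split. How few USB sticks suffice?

4

Total = 18 + 8 + 8 + 7 + 7 + 7 + 7 + 5 + 4 = 71 GB.
Lower bound: ⌈71/24⌉ = 3 USB sticks.
A packing using 4 USB sticks:
  USB stick 1: 18 + 5 = 23
  USB stick 2: 8 + 8 + 7 = 23
  USB stick 3: 7 + 7 + 7 = 21
  USB stick 4: 4 = 4
No arrangement into 3 USB sticks stays within capacity, so 4 is optimal.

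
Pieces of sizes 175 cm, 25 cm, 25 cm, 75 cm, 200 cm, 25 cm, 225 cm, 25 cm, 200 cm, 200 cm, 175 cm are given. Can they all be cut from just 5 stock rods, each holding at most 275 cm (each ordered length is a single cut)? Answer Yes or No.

No

Total = 1350 cm; ⌈1350/275⌉ = 5.
6 pieces each exceed half the capacity and cannot share a stock rod, forcing at least 6 stock rods.
At least 6 stock rods are required, but only 5 are allowed.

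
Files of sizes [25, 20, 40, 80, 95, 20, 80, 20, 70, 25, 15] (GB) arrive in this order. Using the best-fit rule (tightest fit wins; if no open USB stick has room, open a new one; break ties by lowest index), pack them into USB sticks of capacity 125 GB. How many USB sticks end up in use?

5

  25 → USB stick 1 (new)  [load 25/125]
  20 → USB stick 1  [load 45/125]
  40 → USB stick 1  [load 85/125]
  80 → USB stick 2 (new)  [load 80/125]
  95 → USB stick 3 (new)  [load 95/125]
  20 → USB stick 3  [load 115/125]
  80 → USB stick 4 (new)  [load 80/125]
  20 → USB stick 1  [load 105/125]
  70 → USB stick 5 (new)  [load 70/125]
  25 → USB stick 2  [load 105/125]
  15 → USB stick 1  [load 120/125]
5 USB sticks opened.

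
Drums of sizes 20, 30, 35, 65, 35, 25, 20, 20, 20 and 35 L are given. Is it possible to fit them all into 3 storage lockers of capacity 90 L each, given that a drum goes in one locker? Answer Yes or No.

Total = 305 L; ⌈305/90⌉ = 4.
At least 4 storage lockers are required, but only 3 are allowed.

No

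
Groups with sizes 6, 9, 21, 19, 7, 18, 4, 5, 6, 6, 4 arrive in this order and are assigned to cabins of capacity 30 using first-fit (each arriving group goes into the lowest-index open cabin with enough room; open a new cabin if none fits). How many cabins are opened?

  6 → cabin 1 (new)  [load 6/30]
  9 → cabin 1  [load 15/30]
  21 → cabin 2 (new)  [load 21/30]
  19 → cabin 3 (new)  [load 19/30]
  7 → cabin 1  [load 22/30]
  18 → cabin 4 (new)  [load 18/30]
  4 → cabin 1  [load 26/30]
  5 → cabin 2  [load 26/30]
  6 → cabin 3  [load 25/30]
  6 → cabin 4  [load 24/30]
  4 → cabin 1  [load 30/30]
4 cabins opened.

4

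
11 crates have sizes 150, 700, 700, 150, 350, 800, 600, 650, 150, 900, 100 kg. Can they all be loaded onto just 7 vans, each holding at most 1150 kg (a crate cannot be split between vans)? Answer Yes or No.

A valid assignment using 6 vans:
  van 1: 900 + 150 + 100 = 1150
  van 2: 800 + 350 = 1150
  van 3: 700 + 150 + 150 = 1000
  van 4: 700 = 700
  van 5: 650 = 650
  van 6: 600 = 600
That uses only 6 ≤ 7, so 7 vans are enough.

Yes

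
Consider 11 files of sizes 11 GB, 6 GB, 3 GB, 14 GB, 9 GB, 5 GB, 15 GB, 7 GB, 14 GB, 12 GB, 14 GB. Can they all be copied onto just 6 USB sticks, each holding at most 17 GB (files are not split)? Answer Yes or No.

No

Total = 110 GB; ⌈110/17⌉ = 7.
At least 7 USB sticks are required, but only 6 are allowed.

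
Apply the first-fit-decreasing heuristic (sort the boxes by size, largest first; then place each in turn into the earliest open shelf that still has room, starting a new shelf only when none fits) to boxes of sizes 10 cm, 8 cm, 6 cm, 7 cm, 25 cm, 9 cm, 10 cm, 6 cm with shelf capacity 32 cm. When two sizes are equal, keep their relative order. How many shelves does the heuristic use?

3

Sorted descending: 25, 10, 10, 9, 8, 7, 6, 6.
  25 → shelf 1 (new)  [load 25/32]
  10 → shelf 2 (new)  [load 10/32]
  10 → shelf 2  [load 20/32]
  9 → shelf 2  [load 29/32]
  8 → shelf 3 (new)  [load 8/32]
  7 → shelf 1  [load 32/32]
  6 → shelf 3  [load 14/32]
  6 → shelf 3  [load 20/32]
3 shelves opened.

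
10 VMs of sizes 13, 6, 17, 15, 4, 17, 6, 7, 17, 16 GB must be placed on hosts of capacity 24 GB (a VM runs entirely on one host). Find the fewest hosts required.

Total = 17 + 17 + 17 + 16 + 15 + 13 + 7 + 6 + 6 + 4 = 118 GB.
Lower bound: ⌈118/24⌉ = 5 hosts.
Also, 6 VMs each exceed 12 GB, and no two of those can share a host, so at least 6 hosts are needed.
A packing using 6 hosts:
  host 1: 17 + 7 = 24
  host 2: 17 + 6 = 23
  host 3: 17 + 6 = 23
  host 4: 16 + 4 = 20
  host 5: 15 = 15
  host 6: 13 = 13
This matches the lower bound, so 6 is optimal.

6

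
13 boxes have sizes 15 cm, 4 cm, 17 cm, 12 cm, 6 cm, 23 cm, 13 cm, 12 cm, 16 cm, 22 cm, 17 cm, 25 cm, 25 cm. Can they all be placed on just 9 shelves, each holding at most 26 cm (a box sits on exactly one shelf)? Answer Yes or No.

No

Total = 207 cm; ⌈207/26⌉ = 8.
The bound of 8 does not rule out 9, but exhaustive search shows no assignment into 9 shelves of capacity 26 cm exists — the minimum is 10.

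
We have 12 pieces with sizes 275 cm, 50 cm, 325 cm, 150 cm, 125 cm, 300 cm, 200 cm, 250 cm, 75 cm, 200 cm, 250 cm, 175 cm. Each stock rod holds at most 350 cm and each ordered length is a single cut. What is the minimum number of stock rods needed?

Total = 325 + 300 + 275 + 250 + 250 + 200 + 200 + 175 + 150 + 125 + 75 + 50 = 2375 cm.
Lower bound: ⌈2375/350⌉ = 7 stock rods.
A packing using 8 stock rods:
  stock rod 1: 325 = 325
  stock rod 2: 300 + 50 = 350
  stock rod 3: 275 + 75 = 350
  stock rod 4: 250 = 250
  stock rod 5: 250 = 250
  stock rod 6: 200 + 150 = 350
  stock rod 7: 200 + 125 = 325
  stock rod 8: 175 = 175
No arrangement into 7 stock rods stays within capacity, so 8 is optimal.

8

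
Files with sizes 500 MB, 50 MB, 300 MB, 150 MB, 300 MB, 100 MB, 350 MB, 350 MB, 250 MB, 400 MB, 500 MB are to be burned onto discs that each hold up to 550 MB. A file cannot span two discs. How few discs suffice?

Total = 500 + 500 + 400 + 350 + 350 + 300 + 300 + 250 + 150 + 100 + 50 = 3250 MB.
Lower bound: ⌈3250/550⌉ = 6 discs.
Also, 7 files each exceed 275 MB, and no two of those can share a disc, so at least 7 discs are needed.
A packing using 7 discs:
  disc 1: 500 + 50 = 550
  disc 2: 500 = 500
  disc 3: 400 + 150 = 550
  disc 4: 350 + 100 = 450
  disc 5: 350 = 350
  disc 6: 300 + 250 = 550
  disc 7: 300 = 300
This matches the lower bound, so 7 is optimal.

7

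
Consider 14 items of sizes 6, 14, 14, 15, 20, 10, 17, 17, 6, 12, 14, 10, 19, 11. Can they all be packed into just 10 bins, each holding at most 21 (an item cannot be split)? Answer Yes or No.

No

Total = 185; ⌈185/21⌉ = 9.
10 items each exceed half the capacity and cannot share a bin, forcing at least 10 bins.
The bound of 10 does not rule out 10, but exhaustive search shows no assignment into 10 bins of capacity 21 exists — the minimum is 11.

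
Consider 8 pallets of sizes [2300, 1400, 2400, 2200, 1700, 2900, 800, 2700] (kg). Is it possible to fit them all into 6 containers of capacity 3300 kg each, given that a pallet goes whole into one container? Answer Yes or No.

A valid assignment using 6 containers:
  container 1: 2900 = 2900
  container 2: 2700 = 2700
  container 3: 2400 + 800 = 3200
  container 4: 2300 = 2300
  container 5: 2200 = 2200
  container 6: 1700 + 1400 = 3100
Every load is within 3300 kg, so 6 containers suffice.

Yes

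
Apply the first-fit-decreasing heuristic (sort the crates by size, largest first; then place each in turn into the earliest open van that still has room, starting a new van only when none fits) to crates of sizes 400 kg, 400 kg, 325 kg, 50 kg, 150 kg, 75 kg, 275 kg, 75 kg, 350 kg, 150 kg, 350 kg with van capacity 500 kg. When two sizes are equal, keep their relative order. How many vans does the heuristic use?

6

Sorted descending: 400, 400, 350, 350, 325, 275, 150, 150, 75, 75, 50.
  400 → van 1 (new)  [load 400/500]
  400 → van 2 (new)  [load 400/500]
  350 → van 3 (new)  [load 350/500]
  350 → van 4 (new)  [load 350/500]
  325 → van 5 (new)  [load 325/500]
  275 → van 6 (new)  [load 275/500]
  150 → van 3  [load 500/500]
  150 → van 4  [load 500/500]
  75 → van 1  [load 475/500]
  75 → van 2  [load 475/500]
  50 → van 5  [load 375/500]
6 vans opened.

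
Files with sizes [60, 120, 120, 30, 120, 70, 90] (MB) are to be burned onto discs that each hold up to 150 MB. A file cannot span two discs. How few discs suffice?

Total = 120 + 120 + 120 + 90 + 70 + 60 + 30 = 610 MB.
Lower bound: ⌈610/150⌉ = 5 discs.
A packing using 5 discs:
  disc 1: 120 + 30 = 150
  disc 2: 120 = 120
  disc 3: 120 = 120
  disc 4: 90 + 60 = 150
  disc 5: 70 = 70
This matches the lower bound, so 5 is optimal.

5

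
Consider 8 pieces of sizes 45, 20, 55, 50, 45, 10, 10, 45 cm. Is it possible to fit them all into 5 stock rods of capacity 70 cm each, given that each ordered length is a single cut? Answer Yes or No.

A valid assignment using 5 stock rods:
  stock rod 1: 55 + 10 = 65
  stock rod 2: 50 + 20 = 70
  stock rod 3: 45 + 10 = 55
  stock rod 4: 45 = 45
  stock rod 5: 45 = 45
Every load is within 70 cm, so 5 stock rods suffice.

Yes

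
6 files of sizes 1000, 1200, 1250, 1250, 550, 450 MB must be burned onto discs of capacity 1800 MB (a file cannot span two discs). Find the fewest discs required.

4

Total = 1250 + 1250 + 1200 + 1000 + 550 + 450 = 5700 MB.
Lower bound: ⌈5700/1800⌉ = 4 discs.
A packing using 4 discs:
  disc 1: 1250 + 550 = 1800
  disc 2: 1250 + 450 = 1700
  disc 3: 1200 = 1200
  disc 4: 1000 = 1000
This matches the lower bound, so 4 is optimal.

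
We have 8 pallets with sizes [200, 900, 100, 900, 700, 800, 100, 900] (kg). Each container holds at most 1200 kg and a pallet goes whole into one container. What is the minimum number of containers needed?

Total = 900 + 900 + 900 + 800 + 700 + 200 + 100 + 100 = 4600 kg.
Lower bound: ⌈4600/1200⌉ = 4 containers.
Also, 5 pallets each exceed 600 kg, and no two of those can share a container, so at least 5 containers are needed.
A packing using 5 containers:
  container 1: 900 + 200 + 100 = 1200
  container 2: 900 + 100 = 1000
  container 3: 900 = 900
  container 4: 800 = 800
  container 5: 700 = 700
This matches the lower bound, so 5 is optimal.

5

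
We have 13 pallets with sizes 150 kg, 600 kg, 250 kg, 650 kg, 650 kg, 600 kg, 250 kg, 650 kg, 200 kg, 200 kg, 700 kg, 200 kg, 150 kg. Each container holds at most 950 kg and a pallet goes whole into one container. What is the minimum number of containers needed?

Total = 700 + 650 + 650 + 650 + 600 + 600 + 250 + 250 + 200 + 200 + 200 + 150 + 150 = 5250 kg.
Lower bound: ⌈5250/950⌉ = 6 containers.
A packing using 6 containers:
  container 1: 700 + 250 = 950
  container 2: 650 + 250 = 900
  container 3: 650 + 200 = 850
  container 4: 650 + 200 = 850
  container 5: 600 + 200 + 150 = 950
  container 6: 600 + 150 = 750
This matches the lower bound, so 6 is optimal.

6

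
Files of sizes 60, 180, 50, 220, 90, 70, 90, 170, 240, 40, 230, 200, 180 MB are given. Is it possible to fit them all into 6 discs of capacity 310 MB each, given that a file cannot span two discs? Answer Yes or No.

No

Total = 1820 MB; ⌈1820/310⌉ = 6.
7 files each exceed half the capacity and cannot share a disc, forcing at least 7 discs.
At least 7 discs are required, but only 6 are allowed.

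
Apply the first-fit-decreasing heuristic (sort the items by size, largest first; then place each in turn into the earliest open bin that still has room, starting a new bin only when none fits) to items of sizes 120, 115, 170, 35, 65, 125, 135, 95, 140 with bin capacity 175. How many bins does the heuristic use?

7

Sorted descending: 170, 140, 135, 125, 120, 115, 95, 65, 35.
  170 → bin 1 (new)  [load 170/175]
  140 → bin 2 (new)  [load 140/175]
  135 → bin 3 (new)  [load 135/175]
  125 → bin 4 (new)  [load 125/175]
  120 → bin 5 (new)  [load 120/175]
  115 → bin 6 (new)  [load 115/175]
  95 → bin 7 (new)  [load 95/175]
  65 → bin 7  [load 160/175]
  35 → bin 2  [load 175/175]
7 bins opened.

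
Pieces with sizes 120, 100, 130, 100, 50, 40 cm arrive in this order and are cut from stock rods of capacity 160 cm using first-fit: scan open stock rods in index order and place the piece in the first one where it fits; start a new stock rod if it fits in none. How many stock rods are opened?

  120 → stock rod 1 (new)  [load 120/160]
  100 → stock rod 2 (new)  [load 100/160]
  130 → stock rod 3 (new)  [load 130/160]
  100 → stock rod 4 (new)  [load 100/160]
  50 → stock rod 2  [load 150/160]
  40 → stock rod 1  [load 160/160]
4 stock rods opened.

4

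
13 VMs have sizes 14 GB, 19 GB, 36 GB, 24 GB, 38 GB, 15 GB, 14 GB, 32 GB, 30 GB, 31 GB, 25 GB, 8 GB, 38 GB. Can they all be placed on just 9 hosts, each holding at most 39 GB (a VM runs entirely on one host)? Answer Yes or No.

A valid assignment using 9 hosts:
  host 1: 38 = 38
  host 2: 38 = 38
  host 3: 36 = 36
  host 4: 32 = 32
  host 5: 31 + 8 = 39
  host 6: 30 = 30
  host 7: 25 + 14 = 39
  host 8: 24 + 15 = 39
  host 9: 19 + 14 = 33
Every load is within 39 GB, so 9 hosts suffice.

Yes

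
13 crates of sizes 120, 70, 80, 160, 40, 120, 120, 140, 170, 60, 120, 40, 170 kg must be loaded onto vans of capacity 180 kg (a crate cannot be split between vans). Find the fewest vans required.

Total = 170 + 170 + 160 + 140 + 120 + 120 + 120 + 120 + 80 + 70 + 60 + 40 + 40 = 1410 kg.
Lower bound: ⌈1410/180⌉ = 8 vans.
A packing using 9 vans:
  van 1: 170 = 170
  van 2: 170 = 170
  van 3: 160 = 160
  van 4: 140 + 40 = 180
  van 5: 120 + 60 = 180
  van 6: 120 + 40 = 160
  van 7: 120 = 120
  van 8: 120 = 120
  van 9: 80 + 70 = 150
No arrangement into 8 vans stays within capacity, so 9 is optimal.

9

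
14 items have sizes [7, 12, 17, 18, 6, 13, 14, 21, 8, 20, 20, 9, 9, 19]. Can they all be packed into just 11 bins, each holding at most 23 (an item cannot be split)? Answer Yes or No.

A valid assignment using 10 bins:
  bin 1: 21 = 21
  bin 2: 20 = 20
  bin 3: 20 = 20
  bin 4: 19 = 19
  bin 5: 18 = 18
  bin 6: 17 + 6 = 23
  bin 7: 14 + 9 = 23
  bin 8: 13 + 9 = 22
  bin 9: 12 + 8 = 20
  bin 10: 7 = 7
That uses only 10 ≤ 11, so 11 bins are enough.

Yes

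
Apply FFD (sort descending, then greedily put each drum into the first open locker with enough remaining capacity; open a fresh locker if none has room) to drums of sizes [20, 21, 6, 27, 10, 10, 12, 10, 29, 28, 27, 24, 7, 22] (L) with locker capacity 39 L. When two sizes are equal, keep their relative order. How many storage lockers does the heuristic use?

Sorted descending: 29, 28, 27, 27, 24, 22, 21, 20, 12, 10, 10, 10, 7, 6.
  29 → locker 1 (new)  [load 29/39]
  28 → locker 2 (new)  [load 28/39]
  27 → locker 3 (new)  [load 27/39]
  27 → locker 4 (new)  [load 27/39]
  24 → locker 5 (new)  [load 24/39]
  22 → locker 6 (new)  [load 22/39]
  21 → locker 7 (new)  [load 21/39]
  20 → locker 8 (new)  [load 20/39]
  12 → locker 3  [load 39/39]
  10 → locker 1  [load 39/39]
  10 → locker 2  [load 38/39]
  10 → locker 4  [load 37/39]
  7 → locker 5  [load 31/39]
  6 → locker 5  [load 37/39]
8 storage lockers opened.

8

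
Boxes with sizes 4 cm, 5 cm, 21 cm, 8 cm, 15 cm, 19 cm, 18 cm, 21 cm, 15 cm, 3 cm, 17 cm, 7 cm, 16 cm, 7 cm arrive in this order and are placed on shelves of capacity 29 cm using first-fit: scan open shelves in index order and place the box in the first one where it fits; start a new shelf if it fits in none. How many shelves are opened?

9

  4 → shelf 1 (new)  [load 4/29]
  5 → shelf 1  [load 9/29]
  21 → shelf 2 (new)  [load 21/29]
  8 → shelf 1  [load 17/29]
  15 → shelf 3 (new)  [load 15/29]
  19 → shelf 4 (new)  [load 19/29]
  18 → shelf 5 (new)  [load 18/29]
  21 → shelf 6 (new)  [load 21/29]
  15 → shelf 7 (new)  [load 15/29]
  3 → shelf 1  [load 20/29]
  17 → shelf 8 (new)  [load 17/29]
  7 → shelf 1  [load 27/29]
  16 → shelf 9 (new)  [load 16/29]
  7 → shelf 2  [load 28/29]
9 shelves opened.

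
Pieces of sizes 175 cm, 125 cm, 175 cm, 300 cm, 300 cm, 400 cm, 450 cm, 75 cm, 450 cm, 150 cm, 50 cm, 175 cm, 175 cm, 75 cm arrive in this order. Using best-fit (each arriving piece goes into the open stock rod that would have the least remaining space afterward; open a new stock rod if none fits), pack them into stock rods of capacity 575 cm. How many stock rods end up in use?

6

  175 → stock rod 1 (new)  [load 175/575]
  125 → stock rod 1  [load 300/575]
  175 → stock rod 1  [load 475/575]
  300 → stock rod 2 (new)  [load 300/575]
  300 → stock rod 3 (new)  [load 300/575]
  400 → stock rod 4 (new)  [load 400/575]
  450 → stock rod 5 (new)  [load 450/575]
  75 → stock rod 1  [load 550/575]
  450 → stock rod 6 (new)  [load 450/575]
  150 → stock rod 4  [load 550/575]
  50 → stock rod 5  [load 500/575]
  175 → stock rod 2  [load 475/575]
  175 → stock rod 3  [load 475/575]
  75 → stock rod 5  [load 575/575]
6 stock rods opened.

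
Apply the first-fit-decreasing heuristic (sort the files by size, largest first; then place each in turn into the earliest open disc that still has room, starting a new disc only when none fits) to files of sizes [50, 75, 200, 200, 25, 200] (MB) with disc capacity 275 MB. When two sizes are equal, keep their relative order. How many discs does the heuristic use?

Sorted descending: 200, 200, 200, 75, 50, 25.
  200 → disc 1 (new)  [load 200/275]
  200 → disc 2 (new)  [load 200/275]
  200 → disc 3 (new)  [load 200/275]
  75 → disc 1  [load 275/275]
  50 → disc 2  [load 250/275]
  25 → disc 2  [load 275/275]
3 discs opened.

3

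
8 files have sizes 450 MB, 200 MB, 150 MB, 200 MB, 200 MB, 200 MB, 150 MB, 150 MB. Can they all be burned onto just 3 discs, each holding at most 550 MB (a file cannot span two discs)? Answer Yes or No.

No

Total = 1700 MB; ⌈1700/550⌉ = 4.
At least 4 discs are required, but only 3 are allowed.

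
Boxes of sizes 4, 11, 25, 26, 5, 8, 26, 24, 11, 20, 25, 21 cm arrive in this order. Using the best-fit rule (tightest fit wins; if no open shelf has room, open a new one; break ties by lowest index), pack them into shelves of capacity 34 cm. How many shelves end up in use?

8

  4 → shelf 1 (new)  [load 4/34]
  11 → shelf 1  [load 15/34]
  25 → shelf 2 (new)  [load 25/34]
  26 → shelf 3 (new)  [load 26/34]
  5 → shelf 3  [load 31/34]
  8 → shelf 2  [load 33/34]
  26 → shelf 4 (new)  [load 26/34]
  24 → shelf 5 (new)  [load 24/34]
  11 → shelf 1  [load 26/34]
  20 → shelf 6 (new)  [load 20/34]
  25 → shelf 7 (new)  [load 25/34]
  21 → shelf 8 (new)  [load 21/34]
8 shelves opened.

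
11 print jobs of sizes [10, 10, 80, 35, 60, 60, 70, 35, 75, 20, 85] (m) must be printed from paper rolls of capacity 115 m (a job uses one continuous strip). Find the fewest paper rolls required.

6

Total = 85 + 80 + 75 + 70 + 60 + 60 + 35 + 35 + 20 + 10 + 10 = 540 m.
Lower bound: ⌈540/115⌉ = 5 paper rolls.
Also, 6 print jobs each exceed 115/2 m, and no two of those can share a roll, so at least 6 paper rolls are needed.
A packing using 6 paper rolls:
  roll 1: 85 + 20 + 10 = 115
  roll 2: 80 + 35 = 115
  roll 3: 75 + 35 = 110
  roll 4: 70 + 10 = 80
  roll 5: 60 = 60
  roll 6: 60 = 60
This matches the lower bound, so 6 is optimal.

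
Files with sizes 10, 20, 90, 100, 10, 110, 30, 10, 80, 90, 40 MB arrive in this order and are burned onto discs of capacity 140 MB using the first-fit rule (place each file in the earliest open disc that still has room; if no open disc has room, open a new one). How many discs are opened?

  10 → disc 1 (new)  [load 10/140]
  20 → disc 1  [load 30/140]
  90 → disc 1  [load 120/140]
  100 → disc 2 (new)  [load 100/140]
  10 → disc 1  [load 130/140]
  110 → disc 3 (new)  [load 110/140]
  30 → disc 2  [load 130/140]
  10 → disc 1  [load 140/140]
  80 → disc 4 (new)  [load 80/140]
  90 → disc 5 (new)  [load 90/140]
  40 → disc 4  [load 120/140]
5 discs opened.

5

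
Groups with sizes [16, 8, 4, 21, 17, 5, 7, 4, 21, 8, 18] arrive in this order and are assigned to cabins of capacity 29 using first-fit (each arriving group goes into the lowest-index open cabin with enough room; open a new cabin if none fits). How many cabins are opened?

5

  16 → cabin 1 (new)  [load 16/29]
  8 → cabin 1  [load 24/29]
  4 → cabin 1  [load 28/29]
  21 → cabin 2 (new)  [load 21/29]
  17 → cabin 3 (new)  [load 17/29]
  5 → cabin 2  [load 26/29]
  7 → cabin 3  [load 24/29]
  4 → cabin 3  [load 28/29]
  21 → cabin 4 (new)  [load 21/29]
  8 → cabin 4  [load 29/29]
  18 → cabin 5 (new)  [load 18/29]
5 cabins opened.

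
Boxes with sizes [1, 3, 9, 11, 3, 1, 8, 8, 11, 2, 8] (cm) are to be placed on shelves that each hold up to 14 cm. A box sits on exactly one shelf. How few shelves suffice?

6

Total = 11 + 11 + 9 + 8 + 8 + 8 + 3 + 3 + 2 + 1 + 1 = 65 cm.
Lower bound: ⌈65/14⌉ = 5 shelves.
Also, 6 boxes each exceed 7 cm, and no two of those can share a shelf, so at least 6 shelves are needed.
A packing using 6 shelves:
  shelf 1: 11 + 3 = 14
  shelf 2: 11 + 3 = 14
  shelf 3: 9 + 2 + 1 + 1 = 13
  shelf 4: 8 = 8
  shelf 5: 8 = 8
  shelf 6: 8 = 8
This matches the lower bound, so 6 is optimal.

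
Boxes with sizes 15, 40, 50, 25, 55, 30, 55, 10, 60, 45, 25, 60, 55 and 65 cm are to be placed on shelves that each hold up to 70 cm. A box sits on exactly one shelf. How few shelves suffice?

10

Total = 65 + 60 + 60 + 55 + 55 + 55 + 50 + 45 + 40 + 30 + 25 + 25 + 15 + 10 = 590 cm.
Lower bound: ⌈590/70⌉ = 9 shelves.
A packing using 10 shelves:
  shelf 1: 65 = 65
  shelf 2: 60 + 10 = 70
  shelf 3: 60 = 60
  shelf 4: 55 + 15 = 70
  shelf 5: 55 = 55
  shelf 6: 55 = 55
  shelf 7: 50 = 50
  shelf 8: 45 + 25 = 70
  shelf 9: 40 + 30 = 70
  shelf 10: 25 = 25
No arrangement into 9 shelves stays within capacity, so 10 is optimal.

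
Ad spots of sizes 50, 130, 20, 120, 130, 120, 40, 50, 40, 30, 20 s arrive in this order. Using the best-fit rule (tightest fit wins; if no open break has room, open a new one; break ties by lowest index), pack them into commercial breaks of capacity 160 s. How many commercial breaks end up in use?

  50 → break 1 (new)  [load 50/160]
  130 → break 2 (new)  [load 130/160]
  20 → break 2  [load 150/160]
  120 → break 3 (new)  [load 120/160]
  130 → break 4 (new)  [load 130/160]
  120 → break 5 (new)  [load 120/160]
  40 → break 3  [load 160/160]
  50 → break 1  [load 100/160]
  40 → break 5  [load 160/160]
  30 → break 4  [load 160/160]
  20 → break 1  [load 120/160]
5 commercial breaks opened.

5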